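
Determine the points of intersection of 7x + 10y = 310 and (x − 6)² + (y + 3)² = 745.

From the line, y = (310 − 7x)/10. Substituting:
149x² − 5960x + 44700 = 0  ⟹  x² − 40x + 300 = 0
x = 30 or x = 10, giving (30, 10) and (10, 24).

(10, 24) and (30, 10)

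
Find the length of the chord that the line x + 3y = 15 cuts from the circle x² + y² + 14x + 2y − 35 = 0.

From the line, y = (15 − x)/3. Substituting:
10x² + 90x = 0  ⟹  x² + 9x = 0
x = 0 or x = −9, giving (0, 5) and (−9, 8).
|(0, 5) − (−9, 8)| = √((9)² + (−3)²) = 3√10.

3√10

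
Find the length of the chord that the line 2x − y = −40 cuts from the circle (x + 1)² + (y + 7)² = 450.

6√5

Centre (−1, −7), r² = 450. Perpendicular distance d from centre to line = |45| / √5 = 45/√5.
Chord = 2√(r² − d²) = 2·√(45) = 6√5.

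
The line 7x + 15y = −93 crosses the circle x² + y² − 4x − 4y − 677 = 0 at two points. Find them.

(−24, 5) and (21, −16)

From the line, y = (−93 − 7x)/15. Substituting:
274x² + 822x − 138096 = 0  ⟹  x² + 3x − 504 = 0
x = 21 or x = −24, giving (21, −16) and (−24, 5).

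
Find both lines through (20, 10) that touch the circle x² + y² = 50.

A line y − (10) = m(x − (20)) is tangent when its distance from (0, 0) is 5√2:
(−20m − (−10))² = 50(m² + 1)
7m² − 8m + 1 = 0, so m = 1/7 or m = 1.
Through (20, 10) these give x − 7y = −50 and x − y = 10.

x − 7y = −50 and x − y = 10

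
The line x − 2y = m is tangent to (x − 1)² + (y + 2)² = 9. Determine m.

m = 5 ± 3√5

Tangency holds when the distance from the centre (1, −2) to the line equals the radius 3:
|1·1 − 2·(−2) − m| / √5 = 3
|m − (5)| = 3√5.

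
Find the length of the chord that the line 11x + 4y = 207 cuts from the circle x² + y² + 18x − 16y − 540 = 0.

Centre (−9, 8), r² = 685. Perpendicular distance d from centre to line = |−274| / √137 = 274/√137.
Chord = 2√(r² − d²) = 2·√(137) = 2√137.

2√137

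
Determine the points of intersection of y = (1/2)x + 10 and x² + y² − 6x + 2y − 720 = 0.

From the line, y = (20 + x)/2. Substituting:
5x² + 20x − 2400 = 0  ⟹  x² + 4x − 480 = 0
x = 20 or x = −24, giving (20, 20) and (−24, −2).

(−24, −2) and (20, 20)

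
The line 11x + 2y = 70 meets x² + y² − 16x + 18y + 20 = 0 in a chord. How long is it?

10√5

Centre (8, −9), r² = 125. Perpendicular distance d from centre to line = |0| / √125 = 0/√125.
Half the chord is √(r² − d²) = √(125), so the full chord is 10√5.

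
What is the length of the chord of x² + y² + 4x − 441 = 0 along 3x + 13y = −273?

Express y = (−273 − 3x)/13 and substitute into the circle:
178x² + 2314x = 0  ⟹  x² + 13x = 0
x = 0 or x = −13, giving (0, −21) and (−13, −18).
Chord length = distance between (0, −21) and (−13, −18) = √178 = √178.

√178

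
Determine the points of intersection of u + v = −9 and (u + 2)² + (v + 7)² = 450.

Express v = −u − 9 and substitute into the circle:
2u² + 8u − 442 = 0  ⟹  u² + 4u − 221 = 0
u = 13 or u = −17, giving (13, −22) and (−17, 8).

(−17, 8) and (13, −22)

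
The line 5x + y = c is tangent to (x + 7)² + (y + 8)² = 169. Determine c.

For a tangent, require d(centre, line) = r = 13.
|5·(−7) + 1·(−8) − c| / √26 = 13
|c − (−43)| = 13√26.

c = −43 ± 13√26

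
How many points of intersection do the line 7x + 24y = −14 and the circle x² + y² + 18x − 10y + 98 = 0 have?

0

Substituting the line into the circle gives 625x² + 12244x + 60004 = 0.
Discriminant = (12244)² − 4·625·(60004) = −94464 < 0.
No real roots: the line does not meet the circle.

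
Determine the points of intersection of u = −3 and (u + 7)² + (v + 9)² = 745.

The line gives u = −3. Substituting into the circle:
v² + 18v − 648 = 0
v = 18 or v = −36, giving (−3, 18) and (−3, −36).

(−3, −36) and (−3, 18)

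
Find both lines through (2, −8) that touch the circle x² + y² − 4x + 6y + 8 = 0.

2x − y = 12 and 2x + y = −4

Write the tangent as mx − y + (−8 − m·(2)) = 0 and set its distance from the centre to √5:
[m·(0) − (5)]² = 5(m² + 1)
m² − 4 = 0, so m = 2 or m = −2.
Through (2, −8) these give 2x − y = 12 and 2x + y = −4.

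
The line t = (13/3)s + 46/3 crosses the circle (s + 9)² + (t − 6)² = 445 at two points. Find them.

From the line, t = (46 + 13s)/3. Substituting:
178s² + 890s − 2492 = 0  ⟹  s² + 5s − 14 = 0
s = 2 or s = −7, giving (2, 24) and (−7, −15).

(−7, −15) and (2, 24)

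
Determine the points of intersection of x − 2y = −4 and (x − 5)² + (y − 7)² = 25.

(2, 3) and (10, 7)

Express y = (4 + x)/2 and substitute into the circle:
5x² − 60x + 100 = 0  ⟹  x² − 12x + 20 = 0
x = 10 or x = 2, giving (10, 7) and (2, 3).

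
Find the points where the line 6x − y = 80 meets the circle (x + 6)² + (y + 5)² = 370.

Express y = 6x − 80 and substitute into the circle:
37x² − 888x + 5291 = 0  ⟹  x² − 24x + 143 = 0
x = 13 or x = 11, giving (13, −2) and (11, −14).

(11, −14) and (13, −2)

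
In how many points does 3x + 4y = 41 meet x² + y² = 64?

Substituting the line into the circle gives 25x² − 246x + 657 = 0.
Δ = 60516 − 65700 = −5184.
No real roots: the line does not meet the circle.

0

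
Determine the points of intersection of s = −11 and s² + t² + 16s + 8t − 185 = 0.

The line gives s = −11. Substituting into the circle:
t² + 8t − 240 = 0
t = 12 or t = −20, giving (−11, 12) and (−11, −20).

(−11, −20) and (−11, 12)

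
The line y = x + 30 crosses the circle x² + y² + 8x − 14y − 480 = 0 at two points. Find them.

(−27, 3) and (0, 30)

Substitute y = x + 30:
2x² + 54x = 0  ⟹  x² + 27x = 0
x = 0 or x = −27, giving (0, 30) and (−27, 3).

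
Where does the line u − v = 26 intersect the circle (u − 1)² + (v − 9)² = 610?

From the line, v = u − 26. Substituting:
2u² − 72u + 616 = 0  ⟹  u² − 36u + 308 = 0
u = 22 or u = 14, giving (22, −4) and (14, −12).

(14, −12) and (22, −4)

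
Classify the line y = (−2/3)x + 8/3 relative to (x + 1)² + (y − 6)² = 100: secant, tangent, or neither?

Substituting the line into the circle gives 13x² + 58x − 791 = 0.
Δ = 3364 − (−41132) = 44496.
Two real roots: the line is a secant.

secant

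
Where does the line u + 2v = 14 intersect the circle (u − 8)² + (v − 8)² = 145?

(−4, 9) and (16, −1)

From the line, v = (14 − u)/2. Substituting:
5u² − 60u − 320 = 0  ⟹  u² − 12u − 64 = 0
u = 16 or u = −4, giving (16, −1) and (−4, 9).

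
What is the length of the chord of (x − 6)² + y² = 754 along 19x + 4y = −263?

2√377

The distance from (6, 0) to the line is 377/√377, and r² = 754.
Half the chord is √(r² − d²) = √(377), so the full chord is 2√377.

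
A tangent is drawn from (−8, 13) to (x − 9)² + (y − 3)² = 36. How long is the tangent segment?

Centre (9, 3), r² = 36. |PO|² = (−17)² + (10)² = 389.
The tangent meets the radius at right angles, so tangent² = |PO|² − r² = 389 − 36 = 353.

√353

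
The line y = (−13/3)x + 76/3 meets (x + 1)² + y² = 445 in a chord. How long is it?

3√178

Centre (−1, 0), r² = 445. Perpendicular distance d from centre to line = |−89| / √178 = 89/√178.
Half the chord is √(r² − d²) = √(801/2), so the full chord is 3√178.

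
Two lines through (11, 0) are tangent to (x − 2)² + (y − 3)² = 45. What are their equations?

2x + y = 22 and x − 2y = 11

Write the tangent as mx − y + (0 − m·(11)) = 0 and set its distance from the centre to 3√5:
[m·(−9) − (3)]² = 45(m² + 1)
2m² + 3m − 2 = 0, so m = −2 or m = 1/2.
Through (11, 0) these give 2x + y = 22 and x − 2y = 11.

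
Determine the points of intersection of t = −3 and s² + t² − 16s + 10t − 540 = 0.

(−17, −3) and (33, −3)

From the line, t = −3. Substituting:
s² − 16s − 561 = 0
s = 33 or s = −17, giving (33, −3) and (−17, −3).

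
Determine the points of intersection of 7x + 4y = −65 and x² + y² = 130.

Express y = (−65 − 7x)/4 and substitute into the circle:
65x² + 910x + 2145 = 0  ⟹  x² + 14x + 33 = 0
x = −3 or x = −11, giving (−3, −11) and (−11, 3).

(−11, 3) and (−3, −11)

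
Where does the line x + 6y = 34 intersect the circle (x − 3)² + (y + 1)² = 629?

Substitute y = (34 − x)/6:
37x² − 296x − 20720 = 0  ⟹  x² − 8x − 560 = 0
x = 28 or x = −20, giving (28, 1) and (−20, 9).

(−20, 9) and (28, 1)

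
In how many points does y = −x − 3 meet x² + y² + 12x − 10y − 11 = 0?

2

Substituting the line into the circle gives 2x² + 28x + 28 = 0.
Discriminant = (28)² − 4·2·(28) = 560 > 0.
Two real roots: the line is a secant.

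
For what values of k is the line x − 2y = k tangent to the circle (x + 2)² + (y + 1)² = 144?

The line touches the circle iff its distance from (−2, −1) is 12:
|1·(−2) − 2·(−1) − k| / √5 = 12
|k| = 12√5.

k = ±12√5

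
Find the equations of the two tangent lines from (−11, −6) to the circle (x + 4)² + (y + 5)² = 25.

3x + 4y = −57 and 4x − 3y = −26

A line y − (−6) = m(x − (−11)) is tangent when its distance from (−4, −5) is 5:
[m·(7) − (1)]² = 25(m² + 1)
12m² − 7m − 12 = 0, so m = −3/4 or m = 4/3.
Through (−11, −6) these give 3x + 4y = −57 and 4x − 3y = −26.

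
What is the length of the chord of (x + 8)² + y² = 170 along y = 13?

From the line, y = 13. Substituting:
x² + 16x + 63 = 0
x = −7 or x = −9, giving (−7, 13) and (−9, 13).
Chord length = distance between (−7, 13) and (−9, 13) = √4 = 2.

2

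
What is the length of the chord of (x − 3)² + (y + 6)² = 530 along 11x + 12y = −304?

2√265

Centre (3, −6), r² = 530. Perpendicular distance d from centre to line = |265| / √265 = 265/√265.
Half the chord is √(r² − d²) = √(265), so the full chord is 2√265.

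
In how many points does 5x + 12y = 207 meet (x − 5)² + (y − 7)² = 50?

0

Substituting the line into the circle gives 169x² − 2670x + 11529 = 0.
Discriminant = (−2670)² − 4·169·(11529) = −664704 < 0.
No real roots: the line does not meet the circle.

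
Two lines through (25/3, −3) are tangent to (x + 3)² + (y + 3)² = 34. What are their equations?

Let a tangent through (25/3, −3) have slope m. Its distance from (−3, −3) must equal √34:
(−34/3m − (0))² = 34(m² + 1)
25m² − 9 = 0, so m = 3/5 or m = −3/5.
Through (25/3, −3) these give 3x − 5y = 40 and 3x + 5y = 10.

3x − 5y = 40 and 3x + 5y = 10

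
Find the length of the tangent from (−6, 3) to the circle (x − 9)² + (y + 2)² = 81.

With centre O = (9, −2), |OP|² = 250 and r² = 81.
The tangent meets the radius at right angles, so tangent² = |PO|² − r² = 250 − 81 = 169.

13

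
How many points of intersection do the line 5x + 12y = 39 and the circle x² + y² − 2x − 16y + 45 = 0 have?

d² = (5·1 + 12·8 − (39))²/169 = 3844/169; r² = 20.
Since d² > r², the line lies outside the circle.

0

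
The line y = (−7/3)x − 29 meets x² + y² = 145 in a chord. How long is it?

√58

Centre (0, 0), r² = 145. Perpendicular distance d from centre to line = |87| / √58 = 87/√58.
Half the chord is √(r² − d²) = √(29/2), so the full chord is √58.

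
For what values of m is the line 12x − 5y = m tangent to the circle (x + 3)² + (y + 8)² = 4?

Tangency holds when the distance from the centre (−3, −8) to the line equals the radius 2:
|12·(−3) − 5·(−8) − m| / √169 = 2
|m − (4)| = 2·13, so m = 30 or m = −22.

m = −22 or m = 30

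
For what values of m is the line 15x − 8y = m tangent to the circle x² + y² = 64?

The line touches the circle iff its distance from (0, 0) is 8:
|15·0 − 8·0 − m| / √289 = 8
|m| = 8·17, so m = 136 or m = −136.

m = −136 or m = 136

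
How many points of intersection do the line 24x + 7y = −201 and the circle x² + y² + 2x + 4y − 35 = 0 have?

0

Centre (−1, −2), r² = 40. Distance² from centre to line = (163)²/625 = 26569/625.
Since d² > r², the line lies outside the circle.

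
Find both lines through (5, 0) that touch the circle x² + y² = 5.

Write the tangent as mx − y + (0 − m·(5)) = 0 and set its distance from the centre to √5:
(−5m − (0))² = 5(m² + 1)
4m² − 1 = 0, so m = −1/2 or m = 1/2.
With m = −1/2: x + 2y = 5. With m = 1/2: x − 2y = 5.

x + 2y = 5 and x − 2y = 5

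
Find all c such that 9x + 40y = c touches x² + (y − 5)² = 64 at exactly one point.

For a tangent, require d(centre, line) = r = 8.
|9·0 + 40·5 − c| / √1681 = 8
|c − (200)| = 8·41, so c = 528 or c = −128.

c = −128 or c = 528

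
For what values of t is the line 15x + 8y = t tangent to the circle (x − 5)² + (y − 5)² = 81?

The line touches the circle iff its distance from (5, 5) is 9:
|15·5 + 8·5 − t| / √289 = 9
|t − (115)| = 9·17, so t = 268 or t = −38.

t = −38 or t = 268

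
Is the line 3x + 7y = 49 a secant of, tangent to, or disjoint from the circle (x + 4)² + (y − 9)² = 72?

Substituting the line into the circle gives 58x² + 476x − 2548 = 0.
Discriminant = (476)² − 4·58·(−2548) = 817712 > 0.
Two real roots: the line is a secant.

secant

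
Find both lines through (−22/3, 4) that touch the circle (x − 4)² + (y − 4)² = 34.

3x + 5y = −2 and 3x − 5y = −42

Let a tangent through (−22/3, 4) have slope m. Its distance from (4, 4) must equal √34:
(34/3m − (0))² = 34(m² + 1)
25m² − 9 = 0, so m = −3/5 or m = 3/5.
With m = −3/5: 3x + 5y = −2. With m = 3/5: 3x − 5y = −42.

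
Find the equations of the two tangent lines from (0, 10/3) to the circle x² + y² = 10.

x + 3y = 10 and x − 3y = −10

A line y − (10/3) = m(x − (0)) is tangent when its distance from (0, 0) is √10:
(0m − (−10/3))² = 10(m² + 1)
9m² − 1 = 0, so m = −1/3 or m = 1/3.
With m = −1/3: x + 3y = 10. With m = 1/3: x − 3y = −10.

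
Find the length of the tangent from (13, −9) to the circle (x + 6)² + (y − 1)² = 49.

Centre (−6, 1), r² = 49. |PO|² = (19)² + (−10)² = 461.
The tangent meets the radius at right angles, so tangent² = |PO|² − r² = 461 − 49 = 412.

2√103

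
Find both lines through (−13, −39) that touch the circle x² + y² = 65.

Write the tangent as mx − y + (−39 − m·(−13)) = 0 and set its distance from the centre to √65:
(13m − (39))² = 65(m² + 1)
4m² − 39m + 56 = 0, so m = 8 or m = 7/4.
With m = 8: 8x − y = −65. With m = 7/4: 7x − 4y = 65.

8x − y = −65 and 7x − 4y = 65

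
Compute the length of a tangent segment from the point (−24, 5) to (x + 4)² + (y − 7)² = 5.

With centre O = (−4, 7), |OP|² = 404 and r² = 5.
Power of the point: PT² = |PO|² − r² = 399, so PT = √399.

√399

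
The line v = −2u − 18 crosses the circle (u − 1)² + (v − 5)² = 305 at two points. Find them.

Substitute v = −2u − 18:
5u² + 90u + 225 = 0  ⟹  u² + 18u + 45 = 0
u = −3 or u = −15, giving (−3, −12) and (−15, 12).

(−15, 12) and (−3, −12)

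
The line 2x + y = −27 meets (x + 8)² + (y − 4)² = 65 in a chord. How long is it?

Express y = −2x − 27 and substitute into the circle:
5x² + 140x + 960 = 0  ⟹  x² + 28x + 192 = 0
x = −12 or x = −16, giving (−12, −3) and (−16, 5).
|(−12, −3) − (−16, 5)| = √((4)² + (−8)²) = 4√5.

4√5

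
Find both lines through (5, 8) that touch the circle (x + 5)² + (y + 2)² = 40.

3x − y = 7 and x − 3y = −19

Let a tangent through (5, 8) have slope m. Its distance from (−5, −2) must equal 2√10:
(−10m − (−10))² = 40(m² + 1)
3m² − 10m + 3 = 0, so m = 3 or m = 1/3.
With m = 3: 3x − y = 7. With m = 1/3: x − 3y = −19.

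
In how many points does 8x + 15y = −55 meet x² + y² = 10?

Substituting the line into the circle gives 289x² + 880x + 775 = 0.
Δ = 774400 − 895900 = −121500.
No real roots: the line does not meet the circle.

0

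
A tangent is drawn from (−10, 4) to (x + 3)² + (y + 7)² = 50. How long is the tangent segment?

The centre is (−3, −7) and r = 5√2. The square of the distance from P to the centre is 49 + 121 = 170.
The tangent meets the radius at right angles, so tangent² = |PO|² − r² = 170 − 50 = 120.

2√30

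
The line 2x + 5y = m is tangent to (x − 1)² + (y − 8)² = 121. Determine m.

m = 42 ± 11√29

For a tangent, require d(centre, line) = r = 11.
|2·1 + 5·8 − m| / √29 = 11
|m − (42)| = 11√29.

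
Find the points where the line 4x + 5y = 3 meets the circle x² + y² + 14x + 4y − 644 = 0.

From the line, y = (3 − 4x)/5. Substituting:
41x² + 246x − 16031 = 0  ⟹  x² + 6x − 391 = 0
x = 17 or x = −23, giving (17, −13) and (−23, 19).

(−23, 19) and (17, −13)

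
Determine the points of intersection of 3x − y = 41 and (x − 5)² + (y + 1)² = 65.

(12, −5) and (13, −2)

Substitute y = 3x − 41:
10x² − 250x + 1560 = 0  ⟹  x² − 25x + 156 = 0
x = 13 or x = 12, giving (13, −2) and (12, −5).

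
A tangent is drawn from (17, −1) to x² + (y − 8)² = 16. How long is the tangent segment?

√354

Centre (0, 8), r² = 16. |PO|² = (17)² + (−9)² = 370.
Power of the point: PT² = |PO|² − r² = 354, so PT = √354.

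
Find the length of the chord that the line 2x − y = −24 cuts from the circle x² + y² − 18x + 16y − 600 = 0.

14√5

The distance from (9, −8) to the line is 50/√5, and r² = 745.
Chord = 2√(r² − d²) = 2·√(245) = 14√5.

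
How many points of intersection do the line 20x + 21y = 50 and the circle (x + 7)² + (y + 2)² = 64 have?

Substituting the line into the circle gives 841x² + 2494x + 1849 = 0.
Discriminant = (2494)² − 4·841·(1849) = 0.
A repeated root: the line is tangent.

1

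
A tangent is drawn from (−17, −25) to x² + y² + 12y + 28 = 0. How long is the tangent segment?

Centre (0, −6), r² = 8. |PO|² = (−17)² + (−19)² = 650.
Power of the point: PT² = |PO|² − r² = 642, so PT = √642.

√642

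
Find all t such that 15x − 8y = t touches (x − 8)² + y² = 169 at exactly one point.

The line touches the circle iff its distance from (8, 0) is 13:
|15·8 − 8·0 − t| / √289 = 13
|t − (120)| = 13·17, so t = 341 or t = −101.

t = −101 or t = 341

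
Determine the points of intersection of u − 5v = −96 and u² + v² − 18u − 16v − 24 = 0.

(4, 20) and (9, 21)

Substitute v = (96 + u)/5:
26u² − 338u + 936 = 0  ⟹  u² − 13u + 36 = 0
u = 9 or u = 4, giving (9, 21) and (4, 20).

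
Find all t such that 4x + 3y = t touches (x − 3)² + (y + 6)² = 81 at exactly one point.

The line touches the circle iff its distance from (3, −6) is 9:
|4·3 + 3·(−6) − t| / √25 = 9
|t − (−6)| = 9·5, so t = 39 or t = −51.

t = −51 or t = 39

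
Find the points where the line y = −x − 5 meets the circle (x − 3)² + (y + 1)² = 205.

(−10, 5) and (9, −14)

From the line, y = −x − 5. Substituting:
2x² + 2x − 180 = 0  ⟹  x² + x − 90 = 0
x = 9 or x = −10, giving (9, −14) and (−10, 5).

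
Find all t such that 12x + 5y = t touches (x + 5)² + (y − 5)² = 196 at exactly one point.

t = −217 or t = 147

The line touches the circle iff its distance from (−5, 5) is 14:
|12·(−5) + 5·5 − t| / √169 = 14
|t − (−35)| = 14·13, so t = 147 or t = −217.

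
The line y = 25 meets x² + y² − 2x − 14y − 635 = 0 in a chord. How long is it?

38

The distance from (1, 7) to the line is 18, and r² = 685.
Half the chord is √(r² − d²) = √(361), so the full chord is 38.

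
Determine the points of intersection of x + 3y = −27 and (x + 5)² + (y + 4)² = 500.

From the line, y = (−27 − x)/3. Substituting:
10x² + 120x − 4050 = 0  ⟹  x² + 12x − 405 = 0
x = 15 or x = −27, giving (15, −14) and (−27, 0).

(−27, 0) and (15, −14)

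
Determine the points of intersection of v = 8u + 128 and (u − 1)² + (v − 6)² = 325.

(−16, 0) and (−14, 16)

From the line, v = 8u + 128. Substituting:
65u² + 1950u + 14560 = 0  ⟹  u² + 30u + 224 = 0
u = −14 or u = −16, giving (−14, 16) and (−16, 0).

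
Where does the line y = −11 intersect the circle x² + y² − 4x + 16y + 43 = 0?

(−2, −11) and (6, −11)

From the line, y = −11. Substituting:
x² − 4x − 12 = 0
x = 6 or x = −2, giving (6, −11) and (−2, −11).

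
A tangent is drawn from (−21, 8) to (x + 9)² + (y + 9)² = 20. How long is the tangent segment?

√413

Centre (−9, −9), r² = 20. |PO|² = (−12)² + (17)² = 433.
Power of the point: PT² = |PO|² − r² = 413, so PT = √413.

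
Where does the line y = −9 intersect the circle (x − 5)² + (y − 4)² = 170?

(4, −9) and (6, −9)

Substitute y = −9:
x² − 10x + 24 = 0
x = 6 or x = 4, giving (6, −9) and (4, −9).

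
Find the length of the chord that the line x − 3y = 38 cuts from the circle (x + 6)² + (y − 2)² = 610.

12√10

Centre (−6, 2), r² = 610. Perpendicular distance d from centre to line = |−50| / √10 = 50/√10.
Half the chord is √(r² − d²) = √(360), so the full chord is 12√10.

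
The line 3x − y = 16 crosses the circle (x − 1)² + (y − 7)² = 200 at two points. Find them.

From the line, y = 3x − 16. Substituting:
10x² − 140x + 330 = 0  ⟹  x² − 14x + 33 = 0
x = 11 or x = 3, giving (11, 17) and (3, −7).

(3, −7) and (11, 17)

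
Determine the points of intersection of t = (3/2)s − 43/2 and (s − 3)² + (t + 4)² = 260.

Express t = (−43 + 3s)/2 and substitute into the circle:
13s² − 234s + 221 = 0  ⟹  s² − 18s + 17 = 0
s = 17 or s = 1, giving (17, 4) and (1, −20).

(1, −20) and (17, 4)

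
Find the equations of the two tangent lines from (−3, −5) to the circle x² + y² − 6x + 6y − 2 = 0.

A line y − (−5) = m(x − (−3)) is tangent when its distance from (3, −3) is 2√5:
[m·(6) − (2)]² = 20(m² + 1)
2m² − 3m − 2 = 0, so m = 2 or m = −1/2.
Through (−3, −5) these give 2x − y = −1 and x + 2y = −13.

2x − y = −1 and x + 2y = −13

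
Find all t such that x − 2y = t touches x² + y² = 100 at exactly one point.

The line touches the circle iff its distance from (0, 0) is 10:
|1·0 − 2·0 − t| / √5 = 10
|t| = 10√5.

t = ±10√5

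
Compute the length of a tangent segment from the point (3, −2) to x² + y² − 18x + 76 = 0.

√35

The centre is (9, 0) and r = √5. The square of the distance from P to the centre is 36 + 4 = 40.
Power of the point: PT² = |PO|² − r² = 35, so PT = √35.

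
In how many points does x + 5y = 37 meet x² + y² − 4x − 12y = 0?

2

Substituting the line into the circle gives 26x² − 114x − 851 = 0.
Discriminant = (−114)² − 4·26·(−851) = 101500 > 0.
Two real roots: the line is a secant.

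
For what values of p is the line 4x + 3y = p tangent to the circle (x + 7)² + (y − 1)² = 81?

p = −70 or p = 20

The line touches the circle iff its distance from (−7, 1) is 9:
|4·(−7) + 3·1 − p| / √25 = 9
|p − (−25)| = 9·5, so p = 20 or p = −70.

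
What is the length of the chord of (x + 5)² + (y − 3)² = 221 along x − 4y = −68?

From the line, y = (68 + x)/4. Substituting:
17x² + 272x = 0  ⟹  x² + 16x = 0
x = 0 or x = −16, giving (0, 17) and (−16, 13).
Chord length = distance between (0, 17) and (−16, 13) = √272 = 4√17.

4√17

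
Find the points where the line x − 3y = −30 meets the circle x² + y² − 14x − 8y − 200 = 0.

(−9, 7) and (18, 16)

From the line, y = (30 + x)/3. Substituting:
10x² − 90x − 1620 = 0  ⟹  x² − 9x − 162 = 0
x = 18 or x = −9, giving (18, 16) and (−9, 7).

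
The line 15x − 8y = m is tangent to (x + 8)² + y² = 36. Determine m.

m = −222 or m = −18

For a tangent, require d(centre, line) = r = 6.
|15·(−8) − 8·0 − m| / √289 = 6
|m − (−120)| = 6·17, so m = −18 or m = −222.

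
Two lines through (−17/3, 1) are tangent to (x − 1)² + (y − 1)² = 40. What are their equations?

A line y − (1) = m(x − (−17/3)) is tangent when its distance from (1, 1) is 2√10:
(20/3m − (0))² = 40(m² + 1)
m² − 9 = 0, so m = −3 or m = 3.
Through (−17/3, 1) these give 3x + y = −16 and 3x − y = −18.

3x + y = −16 and 3x − y = −18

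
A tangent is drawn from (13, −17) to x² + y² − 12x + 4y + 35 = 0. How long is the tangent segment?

The centre is (6, −2) and r = √5. The square of the distance from P to the centre is 49 + 225 = 274.
Power of the point: PT² = |PO|² − r² = 269, so PT = √269.

√269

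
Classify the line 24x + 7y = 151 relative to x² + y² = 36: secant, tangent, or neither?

neither

Substituting the line into the circle gives 625x² − 7248x + 21037 = 0.
Δ = 52533504 − 52592500 = −58996.
No real roots: the line does not meet the circle.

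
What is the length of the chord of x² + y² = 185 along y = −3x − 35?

From the line, y = −3x − 35. Substituting:
10x² + 210x + 1040 = 0  ⟹  x² + 21x + 104 = 0
x = −8 or x = −13, giving (−8, −11) and (−13, 4).
Chord length = distance between (−8, −11) and (−13, 4) = √250 = 5√10.

5√10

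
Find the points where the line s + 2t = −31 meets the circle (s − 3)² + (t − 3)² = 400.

Express t = (−31 − s)/2 and substitute into the circle:
5s² + 50s − 195 = 0  ⟹  s² + 10s − 39 = 0
s = 3 or s = −13, giving (3, −17) and (−13, −9).

(−13, −9) and (3, −17)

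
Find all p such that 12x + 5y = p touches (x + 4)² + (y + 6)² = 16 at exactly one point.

Tangency holds when the distance from the centre (−4, −6) to the line equals the radius 4:
|12·(−4) + 5·(−6) − p| / √169 = 4
|p − (−78)| = 4·13, so p = −26 or p = −130.

p = −130 or p = −26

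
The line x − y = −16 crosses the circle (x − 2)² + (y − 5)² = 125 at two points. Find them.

Substitute y = x + 16:
2x² + 18x = 0  ⟹  x² + 9x = 0
x = 0 or x = −9, giving (0, 16) and (−9, 7).

(−9, 7) and (0, 16)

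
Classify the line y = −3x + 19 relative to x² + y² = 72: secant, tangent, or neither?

Substituting the line into the circle gives 10x² − 114x + 289 = 0.
Discriminant = (−114)² − 4·10·(289) = 1436 > 0.
Two real roots: the line is a secant.

secant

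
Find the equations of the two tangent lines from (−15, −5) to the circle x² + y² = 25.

y = −5 and 3x − 4y = −25

Write the tangent as mx − y + (−5 − m·(−15)) = 0 and set its distance from the centre to 5:
(15m − (5))² = 25(m² + 1)
4m² − 3m = 0, so m = 0 or m = 3/4.
Through (−15, −5) these give y = −5 and 3x − 4y = −25.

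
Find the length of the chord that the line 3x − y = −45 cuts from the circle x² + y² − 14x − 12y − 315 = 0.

Centre (7, 6), r² = 400. Perpendicular distance d from centre to line = |60| / √10 = 60/√10.
Half the chord is √(r² − d²) = √(40), so the full chord is 4√10.

4√10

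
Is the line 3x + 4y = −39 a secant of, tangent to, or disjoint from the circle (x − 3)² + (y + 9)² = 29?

Centre (3, −9), r² = 29. Distance² from centre to line = (12)²/25 = 144/25.
Since d² < r², the line cuts the circle twice.

secant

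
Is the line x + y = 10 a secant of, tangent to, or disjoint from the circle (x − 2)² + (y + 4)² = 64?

disjoint

Substituting the line into the circle gives 2x² − 32x + 136 = 0.
Δ = 1024 − 1088 = −64.
No real roots: the line does not meet the circle.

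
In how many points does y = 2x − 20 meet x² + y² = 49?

0

Substituting the line into the circle gives 5x² − 80x + 351 = 0.
Discriminant = (−80)² − 4·5·(351) = −620 < 0.
No real roots: the line does not meet the circle.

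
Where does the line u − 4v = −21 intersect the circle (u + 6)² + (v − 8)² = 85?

From the line, v = (21 + u)/4. Substituting:
17u² + 170u − 663 = 0  ⟹  u² + 10u − 39 = 0
u = 3 or u = −13, giving (3, 6) and (−13, 2).

(−13, 2) and (3, 6)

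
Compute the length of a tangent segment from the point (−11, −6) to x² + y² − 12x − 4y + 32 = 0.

√345

With centre O = (6, 2), |OP|² = 353 and r² = 8.
Power of the point: PT² = |PO|² − r² = 345, so PT = √345.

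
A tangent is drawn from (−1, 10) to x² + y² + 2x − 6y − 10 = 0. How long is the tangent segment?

The centre is (−1, 3) and r = 2√5. The square of the distance from P to the centre is 0 + 49 = 49.
Power of the point: PT² = |PO|² − r² = 29, so PT = √29.

√29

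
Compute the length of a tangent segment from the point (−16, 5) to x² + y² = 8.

√273

With centre O = (0, 0), |OP|² = 281 and r² = 8.
Power of the point: PT² = |PO|² − r² = 273, so PT = √273.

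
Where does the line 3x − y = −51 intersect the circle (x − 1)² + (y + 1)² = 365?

(−18, −3) and (−13, 12)

Express y = 3x + 51 and substitute into the circle:
10x² + 310x + 2340 = 0  ⟹  x² + 31x + 234 = 0
x = −13 or x = −18, giving (−13, 12) and (−18, −3).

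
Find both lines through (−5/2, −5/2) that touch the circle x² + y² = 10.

3x + y = −10 and x + 3y = −10

Write the tangent as mx − y + (−5/2 − m·(−5/2)) = 0 and set its distance from the centre to √10:
(5/2m − (5/2))² = 10(m² + 1)
3m² + 10m + 3 = 0, so m = −3 or m = −1/3.
With m = −3: 3x + y = −10. With m = −1/3: x + 3y = −10.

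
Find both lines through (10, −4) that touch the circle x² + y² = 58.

7x + 3y = 58 and 3x − 7y = 58

A line y − (−4) = m(x − (10)) is tangent when its distance from (0, 0) is √58:
(−10m − (4))² = 58(m² + 1)
21m² + 40m − 21 = 0, so m = −7/3 or m = 3/7.
With m = −7/3: 7x + 3y = 58. With m = 3/7: 3x − 7y = 58.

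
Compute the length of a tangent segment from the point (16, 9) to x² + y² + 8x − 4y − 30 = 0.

√399

The centre is (−4, 2) and r = 5√2. The square of the distance from P to the centre is 400 + 49 = 449.
The tangent meets the radius at right angles, so tangent² = |PO|² − r² = 449 − 50 = 399.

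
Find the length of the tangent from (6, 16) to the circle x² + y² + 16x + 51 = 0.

The centre is (−8, 0) and r = √13. The square of the distance from P to the centre is 196 + 256 = 452.
By the tangent–radius right angle, tangent length = √(|PO|² − r²) = √439.

√439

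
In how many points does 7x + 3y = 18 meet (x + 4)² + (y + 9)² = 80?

0

Substituting the line into the circle gives 58x² − 558x + 1449 = 0.
Δ = 311364 − 336168 = −24804.
No real roots: the line does not meet the circle.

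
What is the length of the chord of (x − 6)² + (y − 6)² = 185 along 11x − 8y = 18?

2√185

From the line, y = (−18 + 11x)/8. Substituting:
185x² − 2220x − 5180 = 0  ⟹  x² − 12x − 28 = 0
x = 14 or x = −2, giving (14, 17) and (−2, −5).
Chord length = distance between (14, 17) and (−2, −5) = √740 = 2√185.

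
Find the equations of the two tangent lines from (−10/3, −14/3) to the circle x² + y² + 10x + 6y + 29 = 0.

A line y − (−14/3) = m(x − (−10/3)) is tangent when its distance from (−5, −3) is √5:
(−5/3m − (5/3))² = 5(m² + 1)
2m² − 5m + 2 = 0, so m = 1/2 or m = 2.
Through (−10/3, −14/3) these give x − 2y = 6 and 2x − y = −2.

x − 2y = 6 and 2x − y = −2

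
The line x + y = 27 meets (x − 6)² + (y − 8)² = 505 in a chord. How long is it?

29√2

From the line, y = −x + 27. Substituting:
2x² − 50x − 108 = 0  ⟹  x² − 25x − 54 = 0
x = 27 or x = −2, giving (27, 0) and (−2, 29).
|(27, 0) − (−2, 29)| = √((29)² + (−29)²) = 29√2.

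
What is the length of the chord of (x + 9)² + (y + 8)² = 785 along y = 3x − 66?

The distance from (−9, −8) to the line is 85/√10, and r² = 785.
Chord = 2√(r² − d²) = 2·√(125/2) = 5√10.

5√10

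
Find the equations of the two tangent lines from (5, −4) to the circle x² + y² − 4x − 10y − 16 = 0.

x + 2y = −3 and 2x − y = 14

Let a tangent through (5, −4) have slope m. Its distance from (2, 5) must equal 3√5:
[m·(−3) − (9)]² = 45(m² + 1)
2m² − 3m − 2 = 0, so m = −1/2 or m = 2.
Through (5, −4) these give x + 2y = −3 and 2x − y = 14.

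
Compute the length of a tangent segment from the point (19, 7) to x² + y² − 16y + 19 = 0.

The centre is (0, 8) and r = 3√5. The square of the distance from P to the centre is 361 + 1 = 362.
The tangent meets the radius at right angles, so tangent² = |PO|² − r² = 362 − 45 = 317.

√317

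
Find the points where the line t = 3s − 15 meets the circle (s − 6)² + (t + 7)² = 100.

(0, −15) and (6, 3)

From the line, t = 3s − 15. Substituting:
10s² − 60s = 0  ⟹  s² − 6s = 0
s = 6 or s = 0, giving (6, 3) and (0, −15).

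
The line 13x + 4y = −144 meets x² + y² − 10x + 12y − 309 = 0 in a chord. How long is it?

2√185

Substitute y = (−144 − 13x)/4:
185x² + 2960x + 8880 = 0  ⟹  x² + 16x + 48 = 0
x = −4 or x = −12, giving (−4, −23) and (−12, 3).
|(−4, −23) − (−12, 3)| = √((8)² + (−26)²) = 2√185.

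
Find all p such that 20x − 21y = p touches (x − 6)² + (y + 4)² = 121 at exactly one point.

The line touches the circle iff its distance from (6, −4) is 11:
|20·6 − 21·(−4) − p| / √841 = 11
|p − (204)| = 11·29, so p = 523 or p = −115.

p = −115 or p = 523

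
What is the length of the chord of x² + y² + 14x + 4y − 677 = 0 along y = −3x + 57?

The distance from (−7, −2) to the line is 80/√10, and r² = 730.
Half the chord is √(r² − d²) = √(90), so the full chord is 6√10.

6√10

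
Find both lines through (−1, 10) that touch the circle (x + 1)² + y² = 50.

x − y = −11 and x + y = 9

Write the tangent as mx − y + (10 − m·(−1)) = 0 and set its distance from the centre to 5√2:
(0m − (−10))² = 50(m² + 1)
m² − 1 = 0, so m = 1 or m = −1.
Through (−1, 10) these give x − y = −11 and x + y = 9.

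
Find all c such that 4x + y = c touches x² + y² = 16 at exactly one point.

Tangency holds when the distance from the centre (0, 0) to the line equals the radius 4:
|4·0 + 1·0 − c| / √17 = 4
|c| = 4√17.

c = ±4√17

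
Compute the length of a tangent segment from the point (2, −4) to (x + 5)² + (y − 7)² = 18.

2√38

The centre is (−5, 7) and r = 3√2. The square of the distance from P to the centre is 49 + 121 = 170.
Power of the point: PT² = |PO|² − r² = 152, so PT = 2√38.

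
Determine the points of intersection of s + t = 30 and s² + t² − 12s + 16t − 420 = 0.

Express t = −s + 30 and substitute into the circle:
2s² − 88s + 960 = 0  ⟹  s² − 44s + 480 = 0
s = 24 or s = 20, giving (24, 6) and (20, 10).

(20, 10) and (24, 6)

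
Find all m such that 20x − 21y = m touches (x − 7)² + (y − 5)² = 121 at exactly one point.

m = −284 or m = 354

Tangency holds when the distance from the centre (7, 5) to the line equals the radius 11:
|20·7 − 21·5 − m| / √841 = 11
|m − (35)| = 11·29, so m = 354 or m = −284.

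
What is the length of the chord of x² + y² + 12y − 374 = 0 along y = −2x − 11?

18√5

Substitute y = −2x − 11:
5x² + 20x − 385 = 0  ⟹  x² + 4x − 77 = 0
x = 7 or x = −11, giving (7, −25) and (−11, 11).
|(7, −25) − (−11, 11)| = √((18)² + (−36)²) = 18√5.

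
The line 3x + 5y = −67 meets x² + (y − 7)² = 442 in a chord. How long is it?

The distance from (0, 7) to the line is 102/√34, and r² = 442.
Chord = 2√(r² − d²) = 2·√(136) = 4√34.

4√34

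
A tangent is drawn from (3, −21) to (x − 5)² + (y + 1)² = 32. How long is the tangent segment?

The centre is (5, −1) and r = 4√2. The square of the distance from P to the centre is 4 + 400 = 404.
The tangent meets the radius at right angles, so tangent² = |PO|² − r² = 404 − 32 = 372.

2√93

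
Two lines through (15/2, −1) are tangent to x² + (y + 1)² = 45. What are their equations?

2x + y = 14 and 2x − y = 16

A line y − (−1) = m(x − (15/2)) is tangent when its distance from (0, −1) is 3√5:
(−15/2m − (0))² = 45(m² + 1)
m² − 4 = 0, so m = −2 or m = 2.
Through (15/2, −1) these give 2x + y = 14 and 2x − y = 16.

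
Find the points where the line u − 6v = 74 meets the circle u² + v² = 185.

From the line, v = (−74 + u)/6. Substituting:
37u² − 148u − 1184 = 0  ⟹  u² − 4u − 32 = 0
u = 8 or u = −4, giving (8, −11) and (−4, −13).

(−4, −13) and (8, −11)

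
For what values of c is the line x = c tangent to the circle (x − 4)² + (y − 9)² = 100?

c = −6 or c = 14

Tangency holds when the distance from the centre (4, 9) to the line equals the radius 10:
|1·4 + 0·9 − c| / √1 = 10
|c − (4)| = 10, so c = 14 or c = −6.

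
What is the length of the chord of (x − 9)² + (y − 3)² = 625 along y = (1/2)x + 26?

4√5

From the line, y = (52 + x)/2. Substituting:
5x² + 20x − 60 = 0  ⟹  x² + 4x − 12 = 0
x = 2 or x = −6, giving (2, 27) and (−6, 23).
Chord length = distance between (2, 27) and (−6, 23) = √80 = 4√5.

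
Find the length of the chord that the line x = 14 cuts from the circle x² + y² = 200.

The distance from (0, 0) to the line is 14, and r² = 200.
Chord = 2√(r² − d²) = 2·√(4) = 4.

4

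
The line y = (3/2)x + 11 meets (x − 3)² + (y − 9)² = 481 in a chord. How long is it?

Substitute y = (22 + 3x)/2:
13x² − 1872 = 0  ⟹  x² − 144 = 0
x = 12 or x = −12, giving (12, 29) and (−12, −7).
Chord length = distance between (12, 29) and (−12, −7) = √1872 = 12√13.

12√13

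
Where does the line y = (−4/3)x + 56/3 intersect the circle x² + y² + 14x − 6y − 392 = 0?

(−4, 24) and (14, 0)

Substitute y = (56 − 4x)/3:
25x² − 250x − 1400 = 0  ⟹  x² − 10x − 56 = 0
x = 14 or x = −4, giving (14, 0) and (−4, 24).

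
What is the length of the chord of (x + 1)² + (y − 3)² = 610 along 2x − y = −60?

Centre (−1, 3), r² = 610. Perpendicular distance d from centre to line = |55| / √5 = 55/√5.
Chord = 2√(r² − d²) = 2·√(5) = 2√5.

2√5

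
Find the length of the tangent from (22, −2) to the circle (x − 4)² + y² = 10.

√318

With centre O = (4, 0), |OP|² = 328 and r² = 10.
The tangent meets the radius at right angles, so tangent² = |PO|² − r² = 328 − 10 = 318.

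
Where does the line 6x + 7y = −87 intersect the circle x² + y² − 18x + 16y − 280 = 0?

(−11, −3) and (17, −27)

Substitute y = (−87 − 6x)/7:
85x² − 510x − 15895 = 0  ⟹  x² − 6x − 187 = 0
x = 17 or x = −11, giving (17, −27) and (−11, −3).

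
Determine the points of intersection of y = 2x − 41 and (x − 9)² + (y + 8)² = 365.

Substitute y = 2x − 41:
5x² − 150x + 805 = 0  ⟹  x² − 30x + 161 = 0
x = 23 or x = 7, giving (23, 5) and (7, −27).

(7, −27) and (23, 5)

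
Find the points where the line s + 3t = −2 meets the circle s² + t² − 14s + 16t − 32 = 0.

Express t = (−2 − s)/3 and substitute into the circle:
10s² − 170s − 380 = 0  ⟹  s² − 17s − 38 = 0
s = 19 or s = −2, giving (19, −7) and (−2, 0).

(−2, 0) and (19, −7)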